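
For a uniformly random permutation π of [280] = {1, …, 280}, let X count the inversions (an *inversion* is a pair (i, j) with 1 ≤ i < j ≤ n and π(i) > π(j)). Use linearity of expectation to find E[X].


Write X = Σ X_I over the C(280, 2) = 39060 pairs i < j, with X_I the indicator of one inversion.
There are 39060 indicators.
For each fixed pair i < j, the values π(i) and π(j) are two distinct elements of {1, …, 280} in uniformly random order; by symmetry P[π(i) > π(j)] = 1/2.
By linearity: E[X] = 39060 · (1/2) = C(280, 2) · (1/2) = 39060/2 = 19530 ≈ 19530.000.

E[X] = 19530 = 19530.000.


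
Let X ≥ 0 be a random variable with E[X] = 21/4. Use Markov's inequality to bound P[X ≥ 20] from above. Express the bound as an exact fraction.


μ = E[X] = 21/4, a = 20.
Markov: P[X ≥ 20] ≤ μ/a = (21/4)/20 = 21/80.
Numerically: ≈ 0.263.
(Since a = 20 > μ = 5.250, the bound 21/80 is < 1 and informative.)

P[X ≥ 20] ≤ 21/80 ≈ 0.263.


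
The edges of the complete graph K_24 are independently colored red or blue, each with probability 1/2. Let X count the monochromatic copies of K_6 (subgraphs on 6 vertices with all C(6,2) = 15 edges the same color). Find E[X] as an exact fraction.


Let X = Σ_S X_S over the C(24, 6) = 134596 subsets S of size 6, where X_S = 1 if the K_6 on S is monochromatic.
For a fixed S, the K_6 on S has C(6, 2) = 15 edges. P[all 15 edges red] = (1/2)^15, and likewise for blue, so P[monochromatic] = 2·(1/2)^15 = 2^{1 − 15} = 1/16384.
By linearity: E[X] = C(24, 6) · 2^{1 − 15} = 134596 · 1/16384 = 33649/4096.
Numerically: E[X] ≈ 8.215.

E[X] = C(24,6)·2^(1−C(6,2)) = 33649/4096 ≈ 8.215.


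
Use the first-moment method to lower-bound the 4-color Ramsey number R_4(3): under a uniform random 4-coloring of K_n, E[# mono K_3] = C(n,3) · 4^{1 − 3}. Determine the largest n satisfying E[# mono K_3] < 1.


We need C(n, 3) · 4^{1 − 3} < 1, i.e. C(n, 3) < 4^{3 − 1} = 16.
Check values of n near the boundary:
  n = 3: C(3, 3) = 1; 1 < 16? YES
  n = 4: C(4, 3) = 4; 4 < 16? YES
  n = 5: C(5, 3) = 10; 10 < 16? YES
  n = 6: C(6, 3) = 20; 20 < 16? NO
The largest n with C(n, 3) < 16 is n = 5 (where E[X] = 5/8 ≈ 0.625000). Hence R_4(3) > 5, i.e. R_4(3) ≥ 6.

Largest n = 5; hence R_4(3) > 5.


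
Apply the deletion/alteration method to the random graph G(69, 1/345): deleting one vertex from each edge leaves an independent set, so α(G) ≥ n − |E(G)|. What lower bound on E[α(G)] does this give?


E[|E(G)|] = C(69, 2)·p = 2346 · (1/345) = 34/5.
E[α(G)] ≥ n − E[|E(G)|] = 69 − 34/5 = 311/5.
Numerically: ≈ 62.2000.
(This is only a lower bound; the true E[α(G)] may be larger.)

E[α(G)] ≥ 311/5 ≈ 62.2000.


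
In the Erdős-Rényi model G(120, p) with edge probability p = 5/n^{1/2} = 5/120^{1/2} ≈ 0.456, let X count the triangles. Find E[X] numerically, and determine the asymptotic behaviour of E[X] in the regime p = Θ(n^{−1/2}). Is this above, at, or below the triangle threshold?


Number of potential triangles: C(120, 3) = 280840.
Each occurs with probability p³ ≈ (0.456)³ ≈ 9.50907e-02.
By linearity: E[X] = C(120, 3)·p³ ≈ 280840 · 9.50907e-02 ≈ 26705.278.
Since α = 1/2 < 1, p = c/n^{1/2} ≫ 1/n is above the triangle threshold p ~ 1/n. Asymptotically E[X] ~ (c³/6)·n^{3(1−α)} = (5³/6)·n^{1.5} → ∞; triangles are abundant w.h.p.

E[X] ≈ 26705.278; in regime p = Θ(1/n^{1/2}) E[X] diverges (above the triangle threshold p ~ 1/n).


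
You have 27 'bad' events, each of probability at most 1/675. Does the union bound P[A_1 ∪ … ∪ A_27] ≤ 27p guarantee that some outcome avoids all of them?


Union bound: P[∪_{i=1}^{27} A_i] ≤ Σ_i P[A_i] ≤ 27·p = 27·(1/675) = 1/25.
Numerically: 1/25 ≈ 0.040000.
Is 1/25 < 1? YES.
Since P[∪ A_i] ≤ 1/25 < 1, the complement has P[∩ A_i^c] ≥ 1 − 1/25 = 24/25 > 0, so some outcome avoids every A_i.

27·p = 1/25 ≈ 0.040000; existence CERTIFIED by the union bound.


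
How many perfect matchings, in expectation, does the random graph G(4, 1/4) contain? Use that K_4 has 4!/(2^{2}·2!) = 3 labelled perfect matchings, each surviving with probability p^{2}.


K_4 has 4!/(2^{2}·2!) = 3 labelled perfect matchings.
For each such perfect matching H, let X_H = 1 if all 2 edges of H are present in G. Then P[X_H = 1] = p^{2} = (1/4)^{2} = 1/16.
By linearity: E[X] = Σ_H E[X_H] = 3 · p^{2} = 3 · 1/16 = 3/16.
Numerically: E[X] ≈ 0.1875.

E[X] = 3 · (1/4)^{2} = 3/16 ≈ 0.1875.


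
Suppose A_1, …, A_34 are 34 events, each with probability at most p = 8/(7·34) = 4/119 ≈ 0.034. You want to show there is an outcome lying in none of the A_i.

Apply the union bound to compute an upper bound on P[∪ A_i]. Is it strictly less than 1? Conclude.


Union bound: P[∪_{i=1}^{34} A_i] ≤ Σ_i P[A_i] ≤ 34·p = 34·(4/119) = 8/7.
Numerically: 8/7 ≈ 1.143.
Is 8/7 < 1? NO.
Since the bound 8/7 is ≥ 1, the union bound is uninformative here; it does NOT by itself certify existence.

34·p = 8/7 ≈ 1.143; existence NOT certified by the union bound.


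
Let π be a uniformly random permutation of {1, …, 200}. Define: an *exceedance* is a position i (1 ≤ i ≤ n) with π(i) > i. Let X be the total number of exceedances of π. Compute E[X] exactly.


Write X = Σ_{i=1}^{200} X_i, where X_i = 1_{π(i) > i}.
For each fixed i, π(i) is uniform over {1, …, 200} (marginal of a uniform permutation), so P[π(i) > i] = (n − i)/n. Summing: Σ_{i=1}^{200} (n − i)/n = (0 + 1 + … + 199)/200 = 200(200 − 1)/(2·200) = (200 − 1)/2.
Hence E[X] = Σ_{i=1}^{200} (200 − i)/200 = 199/2 ≈ 99.5000.

E[X] = 199/2 = 99.5000.


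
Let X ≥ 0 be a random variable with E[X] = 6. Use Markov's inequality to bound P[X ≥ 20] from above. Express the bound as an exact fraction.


μ = E[X] = 6, a = 20.
Markov: P[X ≥ 20] ≤ μ/a = (6)/20 = 3/10.
Numerically: ≈ 0.30000.
(Since a = 20 > μ = 6.00000, the bound 3/10 is < 1 and informative.)

P[X ≥ 20] ≤ 3/10 ≈ 0.30000.


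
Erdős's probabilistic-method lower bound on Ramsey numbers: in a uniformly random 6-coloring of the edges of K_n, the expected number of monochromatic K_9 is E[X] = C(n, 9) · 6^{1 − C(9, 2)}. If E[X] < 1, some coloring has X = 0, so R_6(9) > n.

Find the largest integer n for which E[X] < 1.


We need C(n, 9) · 6^{1 − 36} < 1, i.e. C(n, 9) < 6^{36 − 1} = 1719070799748422591028658176.
Check values of n near the boundary:
  n = 4405: C(4405, 9) = 1706862792900636302463627150; 1706862792900636302463627150 < 1719070799748422591028658176? YES
  n = 4406: C(4406, 9) = 1710356485221788389505285700; 1710356485221788389505285700 < 1719070799748422591028658176? YES
  n = 4407: C(4407, 9) = 1713856532599459170657070050; 1713856532599459170657070050 < 1719070799748422591028658176? YES
  n = 4408: C(4408, 9) = 1717362945146264156457459600; 1717362945146264156457459600 < 1719070799748422591028658176? YES
  n = 4409: C(4409, 9) = 1720875732988608787686577131; 1720875732988608787686577131 < 1719070799748422591028658176? NO
The largest n with C(n, 9) < 1719070799748422591028658176 is n = 4408 (where E[X] = 35778394690547169926197075/35813974994758803979763712 ≈ 0.9990065). Hence R_6(9) > 4408, i.e. R_6(9) ≥ 4409.

Largest n = 4408; hence R_6(9) > 4408.


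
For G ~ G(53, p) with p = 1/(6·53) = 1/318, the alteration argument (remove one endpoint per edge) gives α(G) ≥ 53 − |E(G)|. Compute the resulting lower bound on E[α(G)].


E[|E(G)|] = C(53, 2)·p = 1378 · (1/318) = 13/3.
E[α(G)] ≥ n − E[|E(G)|] = 53 − 13/3 = 146/3.
Numerically: ≈ 48.66667.
(This is only a lower bound; the true E[α(G)] may be larger.)

E[α(G)] ≥ 146/3 ≈ 48.66667.


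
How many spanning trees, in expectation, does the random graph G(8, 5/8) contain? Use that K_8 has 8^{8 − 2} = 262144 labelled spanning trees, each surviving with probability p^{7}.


K_8 has 8^{8 − 2} = 262144 labelled spanning trees.
For each such spanning tree H, let X_H = 1 if all 7 edges of H are present in G. Then P[X_H = 1] = p^{7} = (5/8)^{7} = 78125/2097152.
By linearity: E[X] = Σ_H E[X_H] = 262144 · p^{7} = 262144 · 78125/2097152 = 78125/8.
Numerically: E[X] ≈ 9765.6.

E[X] = 262144 · (5/8)^{7} = 78125/8 ≈ 9765.6.


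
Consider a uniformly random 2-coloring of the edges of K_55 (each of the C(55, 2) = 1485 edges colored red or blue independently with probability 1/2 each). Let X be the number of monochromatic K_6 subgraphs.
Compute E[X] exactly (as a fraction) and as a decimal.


Let X = Σ_S X_S over the C(55, 6) = 28989675 subsets S of size 6, where X_S = 1 if the K_6 on S is monochromatic.
For a fixed S, the K_6 on S has C(6, 2) = 15 edges. P[all 15 edges red] = (1/2)^15, and likewise for blue, so P[monochromatic] = 2·(1/2)^15 = 2^{1 − 15} = 1/16384.
Summing: E[X] = C(55, 6) · 2^{1 − 15} = 28989675 · 1/16384 = 28989675/16384.
Numerically: E[X] ≈ 1769.389343.

E[X] = C(55,6)·2^(1−C(6,2)) = 28989675/16384 ≈ 1769.389343.


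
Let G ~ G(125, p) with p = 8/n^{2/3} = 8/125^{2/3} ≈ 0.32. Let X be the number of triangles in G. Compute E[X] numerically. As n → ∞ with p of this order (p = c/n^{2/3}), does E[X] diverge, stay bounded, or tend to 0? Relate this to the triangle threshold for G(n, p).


Number of potential triangles: C(125, 3) = 317750.
Each occurs with probability p³ ≈ (0.32)³ ≈ 3.2768000e-02.
By linearity: E[X] = C(125, 3)·p³ ≈ 317750 · 3.2768000e-02 ≈ 10412.03200.
Since α = 2/3 < 1, p = c/n^{2/3} ≫ 1/n is above the triangle threshold p ~ 1/n. Asymptotically E[X] ~ (c³/6)·n^{3(1−α)} = (8³/6)·n^{1} → ∞; triangles are abundant w.h.p.

E[X] ≈ 10412.03200; in regime p = Θ(1/n^{2/3}) E[X] diverges (above the triangle threshold p ~ 1/n).


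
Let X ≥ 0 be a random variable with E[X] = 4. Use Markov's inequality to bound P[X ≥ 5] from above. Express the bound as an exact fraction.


μ = E[X] = 4, a = 5.
Markov: P[X ≥ 5] ≤ μ/a = (4)/5 = 4/5.
Numerically: ≈ 0.8000.
(Since a = 5 > μ = 4.0000, the bound 4/5 is < 1 and informative.)

P[X ≥ 5] ≤ 4/5 ≈ 0.8000.


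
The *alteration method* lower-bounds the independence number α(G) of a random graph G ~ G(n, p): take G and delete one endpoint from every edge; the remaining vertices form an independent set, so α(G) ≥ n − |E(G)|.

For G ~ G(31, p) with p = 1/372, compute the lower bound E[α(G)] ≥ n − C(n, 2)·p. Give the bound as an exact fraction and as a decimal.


E[|E(G)|] = C(31, 2)·p = 465 · (1/372) = 5/4.
E[α(G)] ≥ n − E[|E(G)|] = 31 − 5/4 = 119/4.
Numerically: ≈ 29.750.
(This is only a lower bound; the true E[α(G)] may be larger.)

E[α(G)] ≥ 119/4 ≈ 29.750.


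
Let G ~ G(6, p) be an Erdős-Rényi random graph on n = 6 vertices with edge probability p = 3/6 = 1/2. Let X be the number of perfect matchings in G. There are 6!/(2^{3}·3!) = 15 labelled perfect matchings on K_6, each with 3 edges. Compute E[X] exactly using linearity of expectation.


K_6 has 6!/(2^{3}·3!) = 15 labelled perfect matchings.
For each such perfect matching H, let X_H = 1 if all 3 edges of H are present in G. Then P[X_H = 1] = p^{3} = (1/2)^{3} = 1/8.
Summing the indicators: E[X] = Σ_H E[X_H] = 15 · p^{3} = 15 · 1/8 = 15/8.
Numerically: E[X] ≈ 1.88.

E[X] = 15 · (1/2)^{3} = 15/8 ≈ 1.88.


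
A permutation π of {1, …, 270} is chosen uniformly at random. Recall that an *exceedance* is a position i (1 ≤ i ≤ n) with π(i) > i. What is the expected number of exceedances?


Write X = Σ_{i=1}^{270} X_i, where X_i = 1_{π(i) > i}.
For each fixed i, π(i) is uniform over {1, …, 270} (marginal of a uniform permutation), so P[π(i) > i] = (n − i)/n. Summing: Σ_{i=1}^{270} (n − i)/n = (0 + 1 + … + 269)/270 = 270(270 − 1)/(2·270) = (270 − 1)/2.
Hence E[X] = Σ_{i=1}^{270} (270 − i)/270 = 269/2 ≈ 134.500000.

E[X] = 269/2 = 134.500000.


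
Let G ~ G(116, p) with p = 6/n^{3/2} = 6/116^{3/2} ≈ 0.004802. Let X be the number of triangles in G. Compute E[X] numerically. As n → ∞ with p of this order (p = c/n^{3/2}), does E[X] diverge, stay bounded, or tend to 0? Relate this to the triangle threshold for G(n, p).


Number of potential triangles: C(116, 3) = 253460.
Each occurs with probability p³ ≈ (0.004802)³ ≈ 1.107625e-07.
By linearity: E[X] = C(116, 3)·p³ ≈ 253460 · 1.107625e-07 ≈ 0.0281.
Since α = 3/2 > 1, p = c/n^{3/2} = o(1/n) is below the triangle threshold p ~ 1/n. Asymptotically E[X] ~ (c³/6)·n^{3(1−α)} = (6³/6)·n^{-1.5} → 0, so by Markov's inequality G has no triangles w.h.p.

E[X] ≈ 0.0281; in regime p = Θ(1/n^{3/2}) E[X] tends to 0 (below the triangle threshold p ~ 1/n).


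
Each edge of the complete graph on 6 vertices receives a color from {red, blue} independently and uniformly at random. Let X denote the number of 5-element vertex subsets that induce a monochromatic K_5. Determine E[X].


Let X = Σ_S X_S over the C(6, 5) = 6 subsets S of size 5, where X_S = 1 if the K_5 on S is monochromatic.
For a fixed S, the K_5 on S has C(5, 2) = 10 edges. P[all 10 edges red] = (1/2)^10, and likewise for blue, so P[monochromatic] = 2·(1/2)^10 = 2^{1 − 10} = 1/512.
Summing: E[X] = C(6, 5) · 2^{1 − 10} = 6 · 1/512 = 3/256.
Numerically: E[X] ≈ 0.012.

E[X] = C(6,5)·2^(1−C(5,2)) = 3/256 ≈ 0.012.


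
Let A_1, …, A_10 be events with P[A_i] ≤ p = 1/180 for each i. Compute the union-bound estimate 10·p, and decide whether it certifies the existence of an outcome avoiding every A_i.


Union bound: P[∪_{i=1}^{10} A_i] ≤ Σ_i P[A_i] ≤ 10·p = 10·(1/180) = 1/18.
Numerically: 1/18 ≈ 0.05556.
Is 1/18 < 1? YES.
Since P[∪ A_i] ≤ 1/18 < 1, the complement has P[∩ A_i^c] ≥ 1 − 1/18 = 17/18 > 0, so some outcome avoids every A_i.

10·p = 1/18 ≈ 0.05556; existence CERTIFIED by the union bound.


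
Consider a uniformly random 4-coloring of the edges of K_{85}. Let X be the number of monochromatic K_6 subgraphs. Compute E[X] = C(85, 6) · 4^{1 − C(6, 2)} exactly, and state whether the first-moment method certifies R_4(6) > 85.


E[X] = C(85, 6) · 4^{1 − 15} = 437353560 · 4^{−14} = 437353560/268435456.
As a reduced fraction: E[X] = 54669195/33554432 ≈ 1.6292690.
Is E[X] < 1? NO.
Since E[X] ≥ 1, the first-moment bound is inconclusive at n = 85; it does NOT by itself certify R_4(6) > 85.

E[X] = 54669195/33554432 ≈ 1.6292690; E[X] ≥ 1; first-moment method inconclusive here.


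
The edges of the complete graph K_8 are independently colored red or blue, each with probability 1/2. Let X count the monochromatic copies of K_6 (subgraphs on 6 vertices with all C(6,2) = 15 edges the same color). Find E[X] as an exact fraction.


Let X = Σ_S X_S over the C(8, 6) = 28 subsets S of size 6, where X_S = 1 if the K_6 on S is monochromatic.
For a fixed S, the K_6 on S has C(6, 2) = 15 edges. P[all 15 edges red] = (1/2)^15, and likewise for blue, so P[monochromatic] = 2·(1/2)^15 = 2^{1 − 15} = 1/16384.
Summing: E[X] = C(8, 6) · 2^{1 − 15} = 28 · 1/16384 = 7/4096.
Numerically: E[X] ≈ 0.00171.

E[X] = C(8,6)·2^(1−C(6,2)) = 7/4096 ≈ 0.00171.


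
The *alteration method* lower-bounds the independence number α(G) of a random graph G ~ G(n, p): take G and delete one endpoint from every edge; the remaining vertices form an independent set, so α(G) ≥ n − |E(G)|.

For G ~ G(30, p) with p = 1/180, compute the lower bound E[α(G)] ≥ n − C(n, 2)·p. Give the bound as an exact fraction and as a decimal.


E[|E(G)|] = C(30, 2)·p = 435 · (1/180) = 29/12.
E[α(G)] ≥ n − E[|E(G)|] = 30 − 29/12 = 331/12.
Numerically: ≈ 27.583.
(This is only a lower bound; the true E[α(G)] may be larger.)

E[α(G)] ≥ 331/12 ≈ 27.583.


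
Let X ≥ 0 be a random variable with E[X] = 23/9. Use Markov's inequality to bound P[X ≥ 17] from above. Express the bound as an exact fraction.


μ = E[X] = 23/9, a = 17.
Markov: P[X ≥ 17] ≤ μ/a = (23/9)/17 = 23/153.
Numerically: ≈ 0.150327.
(Since a = 17 > μ = 2.555556, the bound 23/153 is < 1 and informative.)

P[X ≥ 17] ≤ 23/153 ≈ 0.150327.


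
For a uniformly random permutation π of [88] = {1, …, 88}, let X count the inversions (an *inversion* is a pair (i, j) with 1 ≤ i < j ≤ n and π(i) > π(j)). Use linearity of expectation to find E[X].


Write X = Σ X_I over the C(88, 2) = 3828 pairs i < j, with X_I the indicator of one inversion.
There are 3828 indicators.
For each fixed pair i < j, the values π(i) and π(j) are two distinct elements of {1, …, 88} in uniformly random order; by symmetry P[π(i) > π(j)] = 1/2.
By linearity: E[X] = 3828 · (1/2) = C(88, 2) · (1/2) = 3828/2 = 1914 ≈ 1914.000000.

E[X] = 1914 = 1914.000000.


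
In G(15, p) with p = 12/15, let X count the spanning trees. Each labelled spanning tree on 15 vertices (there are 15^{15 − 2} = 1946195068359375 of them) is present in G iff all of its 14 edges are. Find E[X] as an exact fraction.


K_15 has 15^{15 − 2} = 1946195068359375 labelled spanning trees.
For each such spanning tree H, let X_H = 1 if all 14 edges of H are present in G. Then P[X_H = 1] = p^{14} = (4/5)^{14} = 268435456/6103515625.
Summing the indicators: E[X] = Σ_H E[X_H] = 1946195068359375 · p^{14} = 1946195068359375 · 268435456/6103515625 = 427972821516288/5.
Numerically: E[X] ≈ 8.56e+13.

E[X] = 1946195068359375 · (4/5)^{14} = 427972821516288/5 ≈ 8.56e+13.


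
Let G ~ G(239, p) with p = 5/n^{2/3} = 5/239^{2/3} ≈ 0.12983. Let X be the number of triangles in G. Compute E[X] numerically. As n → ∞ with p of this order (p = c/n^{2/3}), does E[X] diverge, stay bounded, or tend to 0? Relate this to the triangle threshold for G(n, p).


Number of potential triangles: C(239, 3) = 2246839.
Each occurs with probability p³ ≈ (0.12983)³ ≈ 2.1883370e-03.
By linearity: E[X] = C(239, 3)·p³ ≈ 2246839 · 2.1883370e-03 ≈ 4916.84100.
Since α = 2/3 < 1, p = c/n^{2/3} ≫ 1/n is above the triangle threshold p ~ 1/n. Asymptotically E[X] ~ (c³/6)·n^{3(1−α)} = (5³/6)·n^{1} → ∞; triangles are abundant w.h.p.

E[X] ≈ 4916.84100; in regime p = Θ(1/n^{2/3}) E[X] diverges (above the triangle threshold p ~ 1/n).


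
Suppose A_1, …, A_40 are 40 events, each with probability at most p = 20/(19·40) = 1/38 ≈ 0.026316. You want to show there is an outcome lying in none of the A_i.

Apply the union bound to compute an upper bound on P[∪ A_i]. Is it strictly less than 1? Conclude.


Union bound: P[∪_{i=1}^{40} A_i] ≤ Σ_i P[A_i] ≤ 40·p = 40·(1/38) = 20/19.
Numerically: 20/19 ≈ 1.052632.
Is 20/19 < 1? NO.
Since the bound 20/19 is ≥ 1, the union bound is uninformative here; it does NOT by itself certify existence.

40·p = 20/19 ≈ 1.052632; existence NOT certified by the union bound.


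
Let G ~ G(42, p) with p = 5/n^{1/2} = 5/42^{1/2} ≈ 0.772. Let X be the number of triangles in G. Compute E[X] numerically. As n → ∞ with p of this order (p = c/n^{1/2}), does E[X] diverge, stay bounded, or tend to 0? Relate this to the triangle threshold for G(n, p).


Number of potential triangles: C(42, 3) = 11480.
Each occurs with probability p³ ≈ (0.772)³ ≈ 4.59236e-01.
By linearity: E[X] = C(42, 3)·p³ ≈ 11480 · 4.59236e-01 ≈ 5272.031.
Since α = 1/2 < 1, p = c/n^{1/2} ≫ 1/n is above the triangle threshold p ~ 1/n. Asymptotically E[X] ~ (c³/6)·n^{3(1−α)} = (5³/6)·n^{1.5} → ∞; triangles are abundant w.h.p.

E[X] ≈ 5272.031; in regime p = Θ(1/n^{1/2}) E[X] diverges (above the triangle threshold p ~ 1/n).


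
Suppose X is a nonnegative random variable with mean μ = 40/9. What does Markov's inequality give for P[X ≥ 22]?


μ = E[X] = 40/9, a = 22.
Markov: P[X ≥ 22] ≤ μ/a = (40/9)/22 = 20/99.
Numerically: ≈ 0.202.
(Since a = 22 > μ = 4.444, the bound 20/99 is < 1 and informative.)

P[X ≥ 22] ≤ 20/99 ≈ 0.202.


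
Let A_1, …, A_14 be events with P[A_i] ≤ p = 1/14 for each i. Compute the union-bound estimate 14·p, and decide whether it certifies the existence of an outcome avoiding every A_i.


Union bound: P[∪_{i=1}^{14} A_i] ≤ Σ_i P[A_i] ≤ 14·p = 14·(1/14) = 1.
Numerically: 1 ≈ 1.00000.
Is 1 < 1? NO.
Since the bound 1 is ≥ 1, the union bound is uninformative here; it does NOT by itself certify existence.

14·p = 1 ≈ 1.00000; existence NOT certified by the union bound.


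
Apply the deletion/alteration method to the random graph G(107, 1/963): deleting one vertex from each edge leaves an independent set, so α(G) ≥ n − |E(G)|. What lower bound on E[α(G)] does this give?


E[|E(G)|] = C(107, 2)·p = 5671 · (1/963) = 53/9.
E[α(G)] ≥ n − E[|E(G)|] = 107 − 53/9 = 910/9.
Numerically: ≈ 101.1111.
(This is only a lower bound; the true E[α(G)] may be larger.)

E[α(G)] ≥ 910/9 ≈ 101.1111.


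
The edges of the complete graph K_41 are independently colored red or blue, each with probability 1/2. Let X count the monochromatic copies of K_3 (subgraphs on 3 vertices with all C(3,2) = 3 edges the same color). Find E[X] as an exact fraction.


Let X = Σ_S X_S over the C(41, 3) = 10660 subsets S of size 3, where X_S = 1 if the K_3 on S is monochromatic.
For a fixed S, the K_3 on S has C(3, 2) = 3 edges. P[all 3 edges red] = (1/2)^3, and likewise for blue, so P[monochromatic] = 2·(1/2)^3 = 2^{1 − 3} = 1/4.
By linearity of expectation: E[X] = C(41, 3) · 2^{1 − 3} = 10660 · 1/4 = 2665.
Numerically: E[X] ≈ 2665.00000.

E[X] = C(41,3)·2^(1−C(3,2)) = 2665 ≈ 2665.00000.


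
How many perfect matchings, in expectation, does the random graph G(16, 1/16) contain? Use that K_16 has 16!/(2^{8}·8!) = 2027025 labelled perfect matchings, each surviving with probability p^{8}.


K_16 has 16!/(2^{8}·8!) = 2027025 labelled perfect matchings.
For each such perfect matching H, let X_H = 1 if all 8 edges of H are present in G. Then P[X_H = 1] = p^{8} = (1/16)^{8} = 1/4294967296.
By linearity of expectation: E[X] = Σ_H E[X_H] = 2027025 · p^{8} = 2027025 · 1/4294967296 = 2027025/4294967296.
Numerically: E[X] ≈ 0.000471954.

E[X] = 2027025 · (1/16)^{8} = 2027025/4294967296 ≈ 0.000471954.


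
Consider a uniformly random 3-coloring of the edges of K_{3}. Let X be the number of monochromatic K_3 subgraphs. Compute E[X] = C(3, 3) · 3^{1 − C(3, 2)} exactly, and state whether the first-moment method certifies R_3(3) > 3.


E[X] = C(3, 3) · 3^{1 − 3} = 1 · 3^{−2} = 1/9.
As a reduced fraction: E[X] = 1/9 ≈ 0.111111.
Is E[X] < 1? YES.
Since E[X] < 1, there exists a 3-coloring of K_{3} with no monochromatic K_3; hence R_3(3) > 3.

E[X] = 1/9 ≈ 0.111111; E[X] < 1, so R_3(3) > 3.


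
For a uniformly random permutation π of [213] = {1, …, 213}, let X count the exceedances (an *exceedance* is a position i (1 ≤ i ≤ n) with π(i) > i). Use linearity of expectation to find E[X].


Write X = Σ_{i=1}^{213} X_i, where X_i = 1_{π(i) > i}.
For each fixed i, π(i) is uniform over {1, …, 213} (marginal of a uniform permutation), so P[π(i) > i] = (n − i)/n. Summing: Σ_{i=1}^{213} (n − i)/n = (0 + 1 + … + 212)/213 = 213(213 − 1)/(2·213) = (213 − 1)/2.
Hence E[X] = Σ_{i=1}^{213} (213 − i)/213 = 106 ≈ 106.00000.

E[X] = 106 = 106.00000.


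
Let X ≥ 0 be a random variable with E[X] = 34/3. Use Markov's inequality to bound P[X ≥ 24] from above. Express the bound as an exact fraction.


μ = E[X] = 34/3, a = 24.
Markov: P[X ≥ 24] ≤ μ/a = (34/3)/24 = 17/36.
Numerically: ≈ 0.472.
(Since a = 24 > μ = 11.333, the bound 17/36 is < 1 and informative.)

P[X ≥ 24] ≤ 17/36 ≈ 0.472.


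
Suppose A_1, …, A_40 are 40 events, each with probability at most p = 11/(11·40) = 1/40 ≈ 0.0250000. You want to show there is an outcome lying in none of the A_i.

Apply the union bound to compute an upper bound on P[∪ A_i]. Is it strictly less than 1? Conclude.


Union bound: P[∪_{i=1}^{40} A_i] ≤ Σ_i P[A_i] ≤ 40·p = 40·(1/40) = 1.
Numerically: 1 ≈ 1.0000000.
Is 1 < 1? NO.
Since the bound 1 is ≥ 1, the union bound is uninformative here; it does NOT by itself certify existence.

40·p = 1 ≈ 1.0000000; existence NOT certified by the union bound.


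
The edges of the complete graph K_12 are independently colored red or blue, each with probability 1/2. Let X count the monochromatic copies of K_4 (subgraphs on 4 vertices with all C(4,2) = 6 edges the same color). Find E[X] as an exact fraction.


Let X = Σ_S X_S over the C(12, 4) = 495 subsets S of size 4, where X_S = 1 if the K_4 on S is monochromatic.
For a fixed S, the K_4 on S has C(4, 2) = 6 edges. P[all 6 edges red] = (1/2)^6, and likewise for blue, so P[monochromatic] = 2·(1/2)^6 = 2^{1 − 6} = 1/32.
Summing: E[X] = C(12, 4) · 2^{1 − 6} = 495 · 1/32 = 495/32.
Numerically: E[X] ≈ 15.4688.

E[X] = C(12,4)·2^(1−C(4,2)) = 495/32 ≈ 15.4688.


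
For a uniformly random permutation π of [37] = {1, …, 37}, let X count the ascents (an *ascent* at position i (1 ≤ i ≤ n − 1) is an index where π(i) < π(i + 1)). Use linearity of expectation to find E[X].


Write X = Σ X_I over i = 1, …, 36, with X_I the indicator of one ascent.
There are 36 indicators.
For each fixed i, the pair (π(i), π(i+1)) is a uniformly random ordered pair of distinct values from {1, …, 37}; by symmetry P[π(i) < π(i+1)] = 1/2.
By linearity: E[X] = 36 · (1/2) = (37 − 1) · (1/2) = 18 ≈ 18.0000.

E[X] = 18 = 18.0000.


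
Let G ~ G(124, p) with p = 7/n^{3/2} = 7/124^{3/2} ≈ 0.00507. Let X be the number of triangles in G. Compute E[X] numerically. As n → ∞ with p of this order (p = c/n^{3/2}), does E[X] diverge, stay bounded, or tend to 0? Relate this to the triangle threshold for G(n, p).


Number of potential triangles: C(124, 3) = 310124.
Each occurs with probability p³ ≈ (0.00507)³ ≈ 1.30286e-07.
By linearity: E[X] = C(124, 3)·p³ ≈ 310124 · 1.30286e-07 ≈ 0.040.
Since α = 3/2 > 1, p = c/n^{3/2} = o(1/n) is below the triangle threshold p ~ 1/n. Asymptotically E[X] ~ (c³/6)·n^{3(1−α)} = (7³/6)·n^{-1.5} → 0, so by Markov's inequality G has no triangles w.h.p.

E[X] ≈ 0.040; in regime p = Θ(1/n^{3/2}) E[X] tends to 0 (below the triangle threshold p ~ 1/n).


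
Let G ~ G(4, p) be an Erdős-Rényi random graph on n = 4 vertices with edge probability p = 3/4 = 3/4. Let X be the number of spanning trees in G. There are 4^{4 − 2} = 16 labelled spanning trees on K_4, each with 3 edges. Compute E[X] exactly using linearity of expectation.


K_4 has 4^{4 − 2} = 16 labelled spanning trees.
For each such spanning tree H, let X_H = 1 if all 3 edges of H are present in G. Then P[X_H = 1] = p^{3} = (3/4)^{3} = 27/64.
By linearity of expectation: E[X] = Σ_H E[X_H] = 16 · p^{3} = 16 · 27/64 = 27/4.
Numerically: E[X] ≈ 6.75.

E[X] = 16 · (3/4)^{3} = 27/4 ≈ 6.75.


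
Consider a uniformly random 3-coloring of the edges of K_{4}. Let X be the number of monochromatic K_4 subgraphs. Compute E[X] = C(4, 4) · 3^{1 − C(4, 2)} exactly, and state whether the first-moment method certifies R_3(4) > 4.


E[X] = C(4, 4) · 3^{1 − 6} = 1 · 3^{−5} = 1/243.
As a reduced fraction: E[X] = 1/243 ≈ 0.004.
Is E[X] < 1? YES.
Since E[X] < 1, there exists a 3-coloring of K_{4} with no monochromatic K_4; hence R_3(4) > 4.

E[X] = 1/243 ≈ 0.004; E[X] < 1, so R_3(4) > 4.


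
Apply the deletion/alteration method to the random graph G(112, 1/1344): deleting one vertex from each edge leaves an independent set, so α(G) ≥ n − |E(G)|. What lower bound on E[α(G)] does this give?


E[|E(G)|] = C(112, 2)·p = 6216 · (1/1344) = 37/8.
E[α(G)] ≥ n − E[|E(G)|] = 112 − 37/8 = 859/8.
Numerically: ≈ 107.375.
(This is only a lower bound; the true E[α(G)] may be larger.)

E[α(G)] ≥ 859/8 ≈ 107.375.


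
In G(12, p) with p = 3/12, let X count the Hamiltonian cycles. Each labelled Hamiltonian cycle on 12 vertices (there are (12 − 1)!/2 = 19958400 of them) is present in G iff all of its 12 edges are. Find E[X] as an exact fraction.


K_12 has (12 − 1)!/2 = 19958400 labelled Hamiltonian cycles.
For each such Hamiltonian cycle H, let X_H = 1 if all 12 edges of H are present in G. Then P[X_H = 1] = p^{12} = (1/4)^{12} = 1/16777216.
Summing the indicators: E[X] = Σ_H E[X_H] = 19958400 · p^{12} = 19958400 · 1/16777216 = 155925/131072.
Numerically: E[X] ≈ 1.18961.

E[X] = 19958400 · (1/4)^{12} = 155925/131072 ≈ 1.18961.


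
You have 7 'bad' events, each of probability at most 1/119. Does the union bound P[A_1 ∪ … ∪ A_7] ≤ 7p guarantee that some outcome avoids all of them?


Union bound: P[∪_{i=1}^{7} A_i] ≤ Σ_i P[A_i] ≤ 7·p = 7·(1/119) = 1/17.
Numerically: 1/17 ≈ 0.05882.
Is 1/17 < 1? YES.
Since P[∪ A_i] ≤ 1/17 < 1, the complement has P[∩ A_i^c] ≥ 1 − 1/17 = 16/17 > 0, so some outcome avoids every A_i.

7·p = 1/17 ≈ 0.05882; existence CERTIFIED by the union bound.


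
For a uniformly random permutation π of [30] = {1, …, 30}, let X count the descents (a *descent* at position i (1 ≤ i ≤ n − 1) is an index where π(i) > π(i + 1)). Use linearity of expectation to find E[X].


Write X = Σ X_I over i = 1, …, 29, with X_I the indicator of one descent.
There are 29 indicators.
For each fixed i, the pair (π(i), π(i+1)) is a uniformly random ordered pair of distinct values from {1, …, 30}; by symmetry P[π(i) > π(i+1)] = 1/2.
By linearity: E[X] = 29 · (1/2) = (30 − 1) · (1/2) = 29/2 ≈ 14.50000.

E[X] = 29/2 = 14.50000.


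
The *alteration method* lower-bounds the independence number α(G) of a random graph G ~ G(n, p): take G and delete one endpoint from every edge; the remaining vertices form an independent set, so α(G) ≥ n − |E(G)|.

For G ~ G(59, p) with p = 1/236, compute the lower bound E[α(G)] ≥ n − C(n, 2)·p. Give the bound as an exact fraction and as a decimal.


E[|E(G)|] = C(59, 2)·p = 1711 · (1/236) = 29/4.
E[α(G)] ≥ n − E[|E(G)|] = 59 − 29/4 = 207/4.
Numerically: ≈ 51.750000.
(This is only a lower bound; the true E[α(G)] may be larger.)

E[α(G)] ≥ 207/4 ≈ 51.750000.


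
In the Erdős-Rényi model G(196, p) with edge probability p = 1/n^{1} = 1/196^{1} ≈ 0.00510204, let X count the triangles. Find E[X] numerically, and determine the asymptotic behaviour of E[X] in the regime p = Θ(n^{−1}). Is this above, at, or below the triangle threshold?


Number of potential triangles: C(196, 3) = 1235780.
Each occurs with probability p³ ≈ (0.00510204)³ ≈ 1.32810309e-07.
By linearity: E[X] = C(196, 3)·p³ ≈ 1235780 · 1.32810309e-07 ≈ 0.164124.
Here α = 1, so p = 1/n is exactly at the triangle threshold p ~ 1/n. Asymptotically E[X] → c³/6 = 1³/6 = 1/6 ≈ 0.166667, a bounded constant. In this regime the triangle count is asymptotically Poisson(c³/6).

E[X] ≈ 0.164124; in regime p = Θ(1/n^{1}) E[X] stays bounded (at the triangle threshold p ~ 1/n).


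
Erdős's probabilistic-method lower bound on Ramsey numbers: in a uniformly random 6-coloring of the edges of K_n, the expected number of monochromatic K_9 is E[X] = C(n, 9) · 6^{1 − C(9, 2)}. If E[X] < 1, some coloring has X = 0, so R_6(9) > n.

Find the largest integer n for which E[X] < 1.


We need C(n, 9) · 6^{1 − 36} < 1, i.e. C(n, 9) < 6^{36 − 1} = 1719070799748422591028658176.
Check values of n near the boundary:
  n = 4405: C(4405, 9) = 1706862792900636302463627150; 1706862792900636302463627150 < 1719070799748422591028658176? YES
  n = 4406: C(4406, 9) = 1710356485221788389505285700; 1710356485221788389505285700 < 1719070799748422591028658176? YES
  n = 4407: C(4407, 9) = 1713856532599459170657070050; 1713856532599459170657070050 < 1719070799748422591028658176? YES
  n = 4408: C(4408, 9) = 1717362945146264156457459600; 1717362945146264156457459600 < 1719070799748422591028658176? YES
  n = 4409: C(4409, 9) = 1720875732988608787686577131; 1720875732988608787686577131 < 1719070799748422591028658176? NO
  n = 4410: C(4410, 9) = 1724394906266704102180823710; 1724394906266704102180823710 < 1719070799748422591028658176? NO
The largest n with C(n, 9) < 1719070799748422591028658176 is n = 4408 (where E[X] = 35778394690547169926197075/35813974994758803979763712 ≈ 0.999). Hence R_6(9) > 4408, i.e. R_6(9) ≥ 4409.

Largest n = 4408; hence R_6(9) > 4408.


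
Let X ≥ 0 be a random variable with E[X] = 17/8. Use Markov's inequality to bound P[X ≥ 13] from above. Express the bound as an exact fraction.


μ = E[X] = 17/8, a = 13.
Markov: P[X ≥ 13] ≤ μ/a = (17/8)/13 = 17/104.
Numerically: ≈ 0.1635.
(Since a = 13 > μ = 2.1250, the bound 17/104 is < 1 and informative.)

P[X ≥ 13] ≤ 17/104 ≈ 0.1635.


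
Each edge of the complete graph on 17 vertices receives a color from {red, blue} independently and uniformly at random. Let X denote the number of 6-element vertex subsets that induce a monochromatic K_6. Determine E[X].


Let X = Σ_S X_S over the C(17, 6) = 12376 subsets S of size 6, where X_S = 1 if the K_6 on S is monochromatic.
For a fixed S, the K_6 on S has C(6, 2) = 15 edges. P[all 15 edges red] = (1/2)^15, and likewise for blue, so P[monochromatic] = 2·(1/2)^15 = 2^{1 − 15} = 1/16384.
Summing: E[X] = C(17, 6) · 2^{1 − 15} = 12376 · 1/16384 = 1547/2048.
Numerically: E[X] ≈ 0.755.

E[X] = C(17,6)·2^(1−C(6,2)) = 1547/2048 ≈ 0.755.


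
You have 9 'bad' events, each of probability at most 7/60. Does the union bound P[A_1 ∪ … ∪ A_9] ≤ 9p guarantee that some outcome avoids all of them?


Union bound: P[∪_{i=1}^{9} A_i] ≤ Σ_i P[A_i] ≤ 9·p = 9·(7/60) = 21/20.
Numerically: 21/20 ≈ 1.050.
Is 21/20 < 1? NO.
Since the bound 21/20 is ≥ 1, the union bound is uninformative here; it does NOT by itself certify existence.

9·p = 21/20 ≈ 1.050; existence NOT certified by the union bound.


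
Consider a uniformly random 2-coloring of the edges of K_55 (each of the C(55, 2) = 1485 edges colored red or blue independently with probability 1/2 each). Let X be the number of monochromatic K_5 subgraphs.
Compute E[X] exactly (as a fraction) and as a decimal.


Let X = Σ_S X_S over the C(55, 5) = 3478761 subsets S of size 5, where X_S = 1 if the K_5 on S is monochromatic.
For a fixed S, the K_5 on S has C(5, 2) = 10 edges. P[all 10 edges red] = (1/2)^10, and likewise for blue, so P[monochromatic] = 2·(1/2)^10 = 2^{1 − 10} = 1/512.
Summing: E[X] = C(55, 5) · 2^{1 − 10} = 3478761 · 1/512 = 3478761/512.
Numerically: E[X] ≈ 6794.455078.

E[X] = C(55,5)·2^(1−C(5,2)) = 3478761/512 ≈ 6794.455078.


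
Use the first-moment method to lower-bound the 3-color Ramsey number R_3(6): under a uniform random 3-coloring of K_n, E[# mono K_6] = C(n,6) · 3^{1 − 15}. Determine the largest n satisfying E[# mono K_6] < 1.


We need C(n, 6) · 3^{1 − 15} < 1, i.e. C(n, 6) < 3^{15 − 1} = 4782969.
Check values of n near the boundary:
  n = 36: C(36, 6) = 1947792; 1947792 < 4782969? YES
  n = 37: C(37, 6) = 2324784; 2324784 < 4782969? YES
  n = 38: C(38, 6) = 2760681; 2760681 < 4782969? YES
  n = 39: C(39, 6) = 3262623; 3262623 < 4782969? YES
  n = 40: C(40, 6) = 3838380; 3838380 < 4782969? YES
  n = 41: C(41, 6) = 4496388; 4496388 < 4782969? YES
  n = 42: C(42, 6) = 5245786; 5245786 < 4782969? NO
  n = 43: C(43, 6) = 6096454; 6096454 < 4782969? NO
The largest n with C(n, 6) < 4782969 is n = 41 (where E[X] = 1498796/1594323 ≈ 0.9401). Hence R_3(6) > 41, i.e. R_3(6) ≥ 42.

Largest n = 41; hence R_3(6) > 41.


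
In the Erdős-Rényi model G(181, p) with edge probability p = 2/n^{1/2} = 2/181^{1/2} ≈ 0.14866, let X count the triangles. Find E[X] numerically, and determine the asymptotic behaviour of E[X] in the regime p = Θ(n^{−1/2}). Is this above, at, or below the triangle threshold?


Number of potential triangles: C(181, 3) = 971970.
Each occurs with probability p³ ≈ (0.14866)³ ≈ 3.2852780e-03.
By linearity: E[X] = C(181, 3)·p³ ≈ 971970 · 3.2852780e-03 ≈ 3193.19165.
Since α = 1/2 < 1, p = c/n^{1/2} ≫ 1/n is above the triangle threshold p ~ 1/n. Asymptotically E[X] ~ (c³/6)·n^{3(1−α)} = (2³/6)·n^{1.5} → ∞; triangles are abundant w.h.p.

E[X] ≈ 3193.19165; in regime p = Θ(1/n^{1/2}) E[X] diverges (above the triangle threshold p ~ 1/n).


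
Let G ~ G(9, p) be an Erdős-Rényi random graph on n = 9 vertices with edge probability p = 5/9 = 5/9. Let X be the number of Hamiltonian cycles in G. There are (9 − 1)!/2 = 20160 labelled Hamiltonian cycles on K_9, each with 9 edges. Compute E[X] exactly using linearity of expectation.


K_9 has (9 − 1)!/2 = 20160 labelled Hamiltonian cycles.
For each such Hamiltonian cycle H, let X_H = 1 if all 9 edges of H are present in G. Then P[X_H = 1] = p^{9} = (5/9)^{9} = 1953125/387420489.
By linearity of expectation: E[X] = Σ_H E[X_H] = 20160 · p^{9} = 20160 · 1953125/387420489 = 4375000000/43046721.
Numerically: E[X] ≈ 102.

E[X] = 20160 · (5/9)^{9} = 4375000000/43046721 ≈ 102.


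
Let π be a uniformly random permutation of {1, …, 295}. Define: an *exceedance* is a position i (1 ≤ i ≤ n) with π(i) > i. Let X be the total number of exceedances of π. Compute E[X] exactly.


Write X = Σ_{i=1}^{295} X_i, where X_i = 1_{π(i) > i}.
For each fixed i, π(i) is uniform over {1, …, 295} (marginal of a uniform permutation), so P[π(i) > i] = (n − i)/n. Summing: Σ_{i=1}^{295} (n − i)/n = (0 + 1 + … + 294)/295 = 295(295 − 1)/(2·295) = (295 − 1)/2.
Hence E[X] = Σ_{i=1}^{295} (295 − i)/295 = 147 ≈ 147.0000.

E[X] = 147 = 147.0000.


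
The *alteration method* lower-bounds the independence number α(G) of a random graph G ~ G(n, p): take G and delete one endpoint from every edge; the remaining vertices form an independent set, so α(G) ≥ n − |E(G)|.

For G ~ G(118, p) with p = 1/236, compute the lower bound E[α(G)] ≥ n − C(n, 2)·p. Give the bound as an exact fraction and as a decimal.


E[|E(G)|] = C(118, 2)·p = 6903 · (1/236) = 117/4.
E[α(G)] ≥ n − E[|E(G)|] = 118 − 117/4 = 355/4.
Numerically: ≈ 88.75000.
(This is only a lower bound; the true E[α(G)] may be larger.)

E[α(G)] ≥ 355/4 ≈ 88.75000.


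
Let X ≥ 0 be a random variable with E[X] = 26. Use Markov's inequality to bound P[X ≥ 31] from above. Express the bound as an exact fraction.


μ = E[X] = 26, a = 31.
Markov: P[X ≥ 31] ≤ μ/a = (26)/31 = 26/31.
Numerically: ≈ 0.83871.
(Since a = 31 > μ = 26.00000, the bound 26/31 is < 1 and informative.)

P[X ≥ 31] ≤ 26/31 ≈ 0.83871.


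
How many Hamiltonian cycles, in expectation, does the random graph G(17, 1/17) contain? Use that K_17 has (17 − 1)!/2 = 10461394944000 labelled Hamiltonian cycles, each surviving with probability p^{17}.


K_17 has (17 − 1)!/2 = 10461394944000 labelled Hamiltonian cycles.
For each such Hamiltonian cycle H, let X_H = 1 if all 17 edges of H are present in G. Then P[X_H = 1] = p^{17} = (1/17)^{17} = 1/827240261886336764177.
By linearity: E[X] = Σ_H E[X_H] = 10461394944000 · p^{17} = 10461394944000 · 1/827240261886336764177 = 10461394944000/827240261886336764177.
Numerically: E[X] ≈ 1.26461e-08.

E[X] = 10461394944000 · (1/17)^{17} = 10461394944000/827240261886336764177 ≈ 1.26461e-08.


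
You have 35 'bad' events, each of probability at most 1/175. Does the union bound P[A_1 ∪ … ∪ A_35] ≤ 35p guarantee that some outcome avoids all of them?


Union bound: P[∪_{i=1}^{35} A_i] ≤ Σ_i P[A_i] ≤ 35·p = 35·(1/175) = 1/5.
Numerically: 1/5 ≈ 0.20000.
Is 1/5 < 1? YES.
Since P[∪ A_i] ≤ 1/5 < 1, the complement has P[∩ A_i^c] ≥ 1 − 1/5 = 4/5 > 0, so some outcome avoids every A_i.

35·p = 1/5 ≈ 0.20000; existence CERTIFIED by the union bound.


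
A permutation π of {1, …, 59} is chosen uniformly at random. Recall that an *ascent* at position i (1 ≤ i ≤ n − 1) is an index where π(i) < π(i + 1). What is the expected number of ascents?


Write X = Σ X_I over i = 1, …, 58, with X_I the indicator of one ascent.
There are 58 indicators.
For each fixed i, the pair (π(i), π(i+1)) is a uniformly random ordered pair of distinct values from {1, …, 59}; by symmetry P[π(i) < π(i+1)] = 1/2.
By linearity: E[X] = 58 · (1/2) = (59 − 1) · (1/2) = 29 ≈ 29.000.

E[X] = 29 = 29.000.
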